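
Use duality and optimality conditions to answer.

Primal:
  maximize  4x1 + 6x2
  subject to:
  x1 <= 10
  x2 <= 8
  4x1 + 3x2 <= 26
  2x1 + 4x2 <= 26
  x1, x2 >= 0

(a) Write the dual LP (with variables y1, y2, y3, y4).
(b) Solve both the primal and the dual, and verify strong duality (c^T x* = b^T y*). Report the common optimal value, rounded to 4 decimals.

The standard primal-dual pair for 'max c^T x s.t. A x <= b, x >= 0' is:
  Dual:  min b^T y  s.t.  A^T y >= c,  y >= 0.

So the dual LP is:
  minimize  10y1 + 8y2 + 26y3 + 26y4
  subject to:
    y1 + 4y3 + 2y4 >= 4
    y2 + 3y3 + 4y4 >= 6
    y1, y2, y3, y4 >= 0

Solving the primal: x* = (2.6, 5.2).
  primal value c^T x* = 41.6.
Solving the dual: y* = (0, 0, 0.4, 1.2).
  dual value b^T y* = 41.6.
Strong duality: c^T x* = b^T y*. Confirmed.

41.6


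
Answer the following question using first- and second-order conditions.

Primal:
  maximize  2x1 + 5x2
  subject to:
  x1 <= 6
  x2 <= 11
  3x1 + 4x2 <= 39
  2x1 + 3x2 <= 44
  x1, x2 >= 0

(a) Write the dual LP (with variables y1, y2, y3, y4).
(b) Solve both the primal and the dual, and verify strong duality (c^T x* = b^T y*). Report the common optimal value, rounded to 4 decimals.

The standard primal-dual pair for 'max c^T x s.t. A x <= b, x >= 0' is:
  Dual:  min b^T y  s.t.  A^T y >= c,  y >= 0.

So the dual LP is:
  minimize  6y1 + 11y2 + 39y3 + 44y4
  subject to:
    y1 + 3y3 + 2y4 >= 2
    y2 + 4y3 + 3y4 >= 5
    y1, y2, y3, y4 >= 0

Solving the primal: x* = (0, 9.75).
  primal value c^T x* = 48.75.
Solving the dual: y* = (0, 0, 1.25, 0).
  dual value b^T y* = 48.75.
Strong duality: c^T x* = b^T y*. Confirmed.

48.75


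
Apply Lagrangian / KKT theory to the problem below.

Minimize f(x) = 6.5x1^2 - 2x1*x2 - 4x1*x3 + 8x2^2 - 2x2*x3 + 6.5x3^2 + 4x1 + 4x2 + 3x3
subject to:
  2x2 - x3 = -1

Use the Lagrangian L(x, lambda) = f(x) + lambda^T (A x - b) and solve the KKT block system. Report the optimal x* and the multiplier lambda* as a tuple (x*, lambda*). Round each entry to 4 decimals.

Form the Lagrangian:
  L(x, lambda) = (1/2) x^T Q x + c^T x + lambda^T (A x - b)
Stationarity (grad_x L = 0): Q x + c + A^T lambda = 0.
Primal feasibility: A x = b.

This gives the KKT block system:
  [ Q   A^T ] [ x     ]   [-c ]
  [ A    0  ] [ lambda ] = [ b ]

Solving the linear system:
  x*      = (-0.5, -0.65, -0.3)
  lambda* = (2.4)
  f(x*)   = -1.55

x* = (-0.5, -0.65, -0.3), lambda* = (2.4)


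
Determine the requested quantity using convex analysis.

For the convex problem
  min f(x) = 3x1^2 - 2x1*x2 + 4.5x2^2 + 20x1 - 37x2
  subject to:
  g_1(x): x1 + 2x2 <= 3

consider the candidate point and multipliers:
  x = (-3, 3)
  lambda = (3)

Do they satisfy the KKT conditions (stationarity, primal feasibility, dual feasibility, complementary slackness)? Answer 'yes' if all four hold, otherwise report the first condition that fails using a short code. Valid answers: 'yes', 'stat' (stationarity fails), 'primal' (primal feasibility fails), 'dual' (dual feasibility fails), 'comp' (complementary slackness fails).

Gradient of f: grad f(x) = Q x + c = (-4, -4)
Constraint values g_i(x) = a_i^T x - b_i:
  g_1((-3, 3)) = 0
Stationarity residual: grad f(x) + sum_i lambda_i a_i = (-1, 2)
  -> stationarity FAILS
Primal feasibility (all g_i <= 0): OK
Dual feasibility (all lambda_i >= 0): OK
Complementary slackness (lambda_i * g_i(x) = 0 for all i): OK

Verdict: the first failing condition is stationarity -> stat.

stat


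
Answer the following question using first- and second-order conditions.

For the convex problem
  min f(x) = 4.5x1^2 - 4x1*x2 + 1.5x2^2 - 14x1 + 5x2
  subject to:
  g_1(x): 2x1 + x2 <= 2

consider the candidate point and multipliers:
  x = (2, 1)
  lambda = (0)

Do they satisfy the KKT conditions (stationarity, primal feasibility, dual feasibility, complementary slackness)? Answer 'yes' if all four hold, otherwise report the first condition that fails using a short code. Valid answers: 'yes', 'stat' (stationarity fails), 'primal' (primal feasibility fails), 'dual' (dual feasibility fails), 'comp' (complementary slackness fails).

Gradient of f: grad f(x) = Q x + c = (0, 0)
Constraint values g_i(x) = a_i^T x - b_i:
  g_1((2, 1)) = 3
Stationarity residual: grad f(x) + sum_i lambda_i a_i = (0, 0)
  -> stationarity OK
Primal feasibility (all g_i <= 0): FAILS
Dual feasibility (all lambda_i >= 0): OK
Complementary slackness (lambda_i * g_i(x) = 0 for all i): OK

Verdict: the first failing condition is primal_feasibility -> primal.

primal


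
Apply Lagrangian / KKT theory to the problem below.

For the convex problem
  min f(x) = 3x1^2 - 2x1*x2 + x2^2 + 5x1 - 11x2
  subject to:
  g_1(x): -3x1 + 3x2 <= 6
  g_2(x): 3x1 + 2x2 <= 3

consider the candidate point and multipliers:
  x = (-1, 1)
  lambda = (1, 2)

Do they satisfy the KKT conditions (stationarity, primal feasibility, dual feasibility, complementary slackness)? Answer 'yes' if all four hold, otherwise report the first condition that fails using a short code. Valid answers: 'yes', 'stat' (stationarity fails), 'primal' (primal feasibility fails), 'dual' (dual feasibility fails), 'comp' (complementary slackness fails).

Gradient of f: grad f(x) = Q x + c = (-3, -7)
Constraint values g_i(x) = a_i^T x - b_i:
  g_1((-1, 1)) = 0
  g_2((-1, 1)) = -4
Stationarity residual: grad f(x) + sum_i lambda_i a_i = (0, 0)
  -> stationarity OK
Primal feasibility (all g_i <= 0): OK
Dual feasibility (all lambda_i >= 0): OK
Complementary slackness (lambda_i * g_i(x) = 0 for all i): FAILS

Verdict: the first failing condition is complementary_slackness -> comp.

comp


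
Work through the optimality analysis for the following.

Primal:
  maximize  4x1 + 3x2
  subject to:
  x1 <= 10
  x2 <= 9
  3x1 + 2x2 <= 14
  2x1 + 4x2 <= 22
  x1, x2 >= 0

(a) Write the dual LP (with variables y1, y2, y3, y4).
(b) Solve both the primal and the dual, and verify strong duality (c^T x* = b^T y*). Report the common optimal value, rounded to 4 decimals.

The standard primal-dual pair for 'max c^T x s.t. A x <= b, x >= 0' is:
  Dual:  min b^T y  s.t.  A^T y >= c,  y >= 0.

So the dual LP is:
  minimize  10y1 + 9y2 + 14y3 + 22y4
  subject to:
    y1 + 3y3 + 2y4 >= 4
    y2 + 2y3 + 4y4 >= 3
    y1, y2, y3, y4 >= 0

Solving the primal: x* = (1.5, 4.75).
  primal value c^T x* = 20.25.
Solving the dual: y* = (0, 0, 1.25, 0.125).
  dual value b^T y* = 20.25.
Strong duality: c^T x* = b^T y*. Confirmed.

20.25


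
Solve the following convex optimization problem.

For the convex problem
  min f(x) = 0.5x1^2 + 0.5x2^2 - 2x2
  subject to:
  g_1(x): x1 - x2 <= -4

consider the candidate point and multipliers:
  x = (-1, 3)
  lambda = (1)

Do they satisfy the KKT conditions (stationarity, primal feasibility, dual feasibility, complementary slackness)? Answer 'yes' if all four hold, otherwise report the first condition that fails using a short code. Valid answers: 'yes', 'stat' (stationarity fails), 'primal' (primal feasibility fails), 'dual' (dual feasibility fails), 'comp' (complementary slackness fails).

Gradient of f: grad f(x) = Q x + c = (-1, 1)
Constraint values g_i(x) = a_i^T x - b_i:
  g_1((-1, 3)) = 0
Stationarity residual: grad f(x) + sum_i lambda_i a_i = (0, 0)
  -> stationarity OK
Primal feasibility (all g_i <= 0): OK
Dual feasibility (all lambda_i >= 0): OK
Complementary slackness (lambda_i * g_i(x) = 0 for all i): OK

Verdict: yes, KKT holds.

yes


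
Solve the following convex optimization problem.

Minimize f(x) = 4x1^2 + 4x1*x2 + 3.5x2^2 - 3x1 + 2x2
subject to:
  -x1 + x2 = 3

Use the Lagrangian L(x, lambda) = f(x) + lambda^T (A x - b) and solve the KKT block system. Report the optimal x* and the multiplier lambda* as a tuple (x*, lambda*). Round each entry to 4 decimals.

Form the Lagrangian:
  L(x, lambda) = (1/2) x^T Q x + c^T x + lambda^T (A x - b)
Stationarity (grad_x L = 0): Q x + c + A^T lambda = 0.
Primal feasibility: A x = b.

This gives the KKT block system:
  [ Q   A^T ] [ x     ]   [-c ]
  [ A    0  ] [ lambda ] = [ b ]

Solving the linear system:
  x*      = (-1.3913, 1.6087)
  lambda* = (-7.6957)
  f(x*)   = 15.2391

x* = (-1.3913, 1.6087), lambda* = (-7.6957)


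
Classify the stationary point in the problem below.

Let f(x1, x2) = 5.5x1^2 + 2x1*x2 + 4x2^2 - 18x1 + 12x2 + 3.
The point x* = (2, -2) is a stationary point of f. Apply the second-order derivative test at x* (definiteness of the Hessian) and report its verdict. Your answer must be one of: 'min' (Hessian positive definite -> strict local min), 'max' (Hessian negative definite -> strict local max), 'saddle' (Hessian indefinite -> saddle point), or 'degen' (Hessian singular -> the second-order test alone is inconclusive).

Compute the Hessian H = grad^2 f:
  H = [[11, 2], [2, 8]]
Verify stationarity: grad f(x*) = H x* + g = (0, 0).
Eigenvalues of H: 7, 12.
Both eigenvalues > 0, so H is positive definite -> x* is a strict local min.

min


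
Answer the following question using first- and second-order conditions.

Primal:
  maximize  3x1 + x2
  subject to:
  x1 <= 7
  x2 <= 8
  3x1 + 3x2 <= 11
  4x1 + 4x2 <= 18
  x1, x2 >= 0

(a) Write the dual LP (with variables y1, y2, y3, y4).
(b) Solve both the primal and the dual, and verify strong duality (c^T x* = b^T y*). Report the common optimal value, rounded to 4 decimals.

The standard primal-dual pair for 'max c^T x s.t. A x <= b, x >= 0' is:
  Dual:  min b^T y  s.t.  A^T y >= c,  y >= 0.

So the dual LP is:
  minimize  7y1 + 8y2 + 11y3 + 18y4
  subject to:
    y1 + 3y3 + 4y4 >= 3
    y2 + 3y3 + 4y4 >= 1
    y1, y2, y3, y4 >= 0

Solving the primal: x* = (3.6667, 0).
  primal value c^T x* = 11.
Solving the dual: y* = (0, 0, 1, 0).
  dual value b^T y* = 11.
Strong duality: c^T x* = b^T y*. Confirmed.

11


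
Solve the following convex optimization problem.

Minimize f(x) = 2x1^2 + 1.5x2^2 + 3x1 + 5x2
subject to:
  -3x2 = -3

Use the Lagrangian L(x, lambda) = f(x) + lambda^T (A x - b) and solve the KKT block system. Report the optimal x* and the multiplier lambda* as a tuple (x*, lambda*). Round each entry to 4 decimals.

Form the Lagrangian:
  L(x, lambda) = (1/2) x^T Q x + c^T x + lambda^T (A x - b)
Stationarity (grad_x L = 0): Q x + c + A^T lambda = 0.
Primal feasibility: A x = b.

This gives the KKT block system:
  [ Q   A^T ] [ x     ]   [-c ]
  [ A    0  ] [ lambda ] = [ b ]

Solving the linear system:
  x*      = (-0.75, 1)
  lambda* = (2.6667)
  f(x*)   = 5.375

x* = (-0.75, 1), lambda* = (2.6667)


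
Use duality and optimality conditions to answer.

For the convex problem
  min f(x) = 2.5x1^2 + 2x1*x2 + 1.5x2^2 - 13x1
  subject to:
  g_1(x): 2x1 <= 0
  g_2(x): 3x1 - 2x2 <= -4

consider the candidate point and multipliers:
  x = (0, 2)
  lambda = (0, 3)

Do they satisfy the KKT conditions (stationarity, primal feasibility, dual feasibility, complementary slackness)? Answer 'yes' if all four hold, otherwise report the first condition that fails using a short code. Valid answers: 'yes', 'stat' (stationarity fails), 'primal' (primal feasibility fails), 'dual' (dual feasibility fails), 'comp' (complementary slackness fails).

Gradient of f: grad f(x) = Q x + c = (-9, 6)
Constraint values g_i(x) = a_i^T x - b_i:
  g_1((0, 2)) = 0
  g_2((0, 2)) = 0
Stationarity residual: grad f(x) + sum_i lambda_i a_i = (0, 0)
  -> stationarity OK
Primal feasibility (all g_i <= 0): OK
Dual feasibility (all lambda_i >= 0): OK
Complementary slackness (lambda_i * g_i(x) = 0 for all i): OK

Verdict: yes, KKT holds.

yes


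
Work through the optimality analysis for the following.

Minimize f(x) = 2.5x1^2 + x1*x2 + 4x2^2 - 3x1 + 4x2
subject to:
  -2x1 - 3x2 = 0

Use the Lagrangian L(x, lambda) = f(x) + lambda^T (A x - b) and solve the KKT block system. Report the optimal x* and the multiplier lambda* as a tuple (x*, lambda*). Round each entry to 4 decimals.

Form the Lagrangian:
  L(x, lambda) = (1/2) x^T Q x + c^T x + lambda^T (A x - b)
Stationarity (grad_x L = 0): Q x + c + A^T lambda = 0.
Primal feasibility: A x = b.

This gives the KKT block system:
  [ Q   A^T ] [ x     ]   [-c ]
  [ A    0  ] [ lambda ] = [ b ]

Solving the linear system:
  x*      = (0.7846, -0.5231)
  lambda* = (0.2)
  f(x*)   = -2.2231

x* = (0.7846, -0.5231), lambda* = (0.2)


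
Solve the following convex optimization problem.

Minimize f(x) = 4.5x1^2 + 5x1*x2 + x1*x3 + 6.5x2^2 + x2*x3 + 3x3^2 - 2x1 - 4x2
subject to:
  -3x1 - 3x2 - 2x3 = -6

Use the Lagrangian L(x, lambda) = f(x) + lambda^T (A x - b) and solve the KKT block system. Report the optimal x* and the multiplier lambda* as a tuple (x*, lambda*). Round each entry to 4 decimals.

Form the Lagrangian:
  L(x, lambda) = (1/2) x^T Q x + c^T x + lambda^T (A x - b)
Stationarity (grad_x L = 0): Q x + c + A^T lambda = 0.
Primal feasibility: A x = b.

This gives the KKT block system:
  [ Q   A^T ] [ x     ]   [-c ]
  [ A    0  ] [ lambda ] = [ b ]

Solving the linear system:
  x*      = (0.8119, 0.656, 0.7982)
  lambda* = (3.1284)
  f(x*)   = 7.2615

x* = (0.8119, 0.656, 0.7982), lambda* = (3.1284)


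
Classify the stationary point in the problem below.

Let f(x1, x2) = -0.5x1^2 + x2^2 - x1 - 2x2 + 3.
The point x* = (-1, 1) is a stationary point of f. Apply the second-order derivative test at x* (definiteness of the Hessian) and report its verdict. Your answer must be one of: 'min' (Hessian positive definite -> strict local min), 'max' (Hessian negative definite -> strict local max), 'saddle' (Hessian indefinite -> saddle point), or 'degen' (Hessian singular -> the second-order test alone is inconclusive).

Compute the Hessian H = grad^2 f:
  H = [[-1, 0], [0, 2]]
Verify stationarity: grad f(x*) = H x* + g = (0, 0).
Eigenvalues of H: -1, 2.
Eigenvalues have mixed signs, so H is indefinite -> x* is a saddle point.

saddle


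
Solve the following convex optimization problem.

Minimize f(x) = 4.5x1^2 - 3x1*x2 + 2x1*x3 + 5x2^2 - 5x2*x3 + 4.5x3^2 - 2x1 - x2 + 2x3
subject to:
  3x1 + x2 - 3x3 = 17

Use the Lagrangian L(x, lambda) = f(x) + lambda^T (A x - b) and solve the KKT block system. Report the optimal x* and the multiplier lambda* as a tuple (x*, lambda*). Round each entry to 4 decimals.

Form the Lagrangian:
  L(x, lambda) = (1/2) x^T Q x + c^T x + lambda^T (A x - b)
Stationarity (grad_x L = 0): Q x + c + A^T lambda = 0.
Primal feasibility: A x = b.

This gives the KKT block system:
  [ Q   A^T ] [ x     ]   [-c ]
  [ A    0  ] [ lambda ] = [ b ]

Solving the linear system:
  x*      = (2.8703, 0.1875, -2.7339)
  lambda* = (-5.934)
  f(x*)   = 44.7413

x* = (2.8703, 0.1875, -2.7339), lambda* = (-5.934)


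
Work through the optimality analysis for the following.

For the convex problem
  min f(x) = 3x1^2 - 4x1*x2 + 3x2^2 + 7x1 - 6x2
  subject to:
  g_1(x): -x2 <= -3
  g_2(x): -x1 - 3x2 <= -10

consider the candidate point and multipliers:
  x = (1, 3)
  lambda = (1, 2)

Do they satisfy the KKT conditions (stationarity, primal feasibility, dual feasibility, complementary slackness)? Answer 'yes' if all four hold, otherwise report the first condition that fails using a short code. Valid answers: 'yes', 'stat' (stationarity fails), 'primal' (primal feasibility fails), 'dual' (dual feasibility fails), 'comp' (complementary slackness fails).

Gradient of f: grad f(x) = Q x + c = (1, 8)
Constraint values g_i(x) = a_i^T x - b_i:
  g_1((1, 3)) = 0
  g_2((1, 3)) = 0
Stationarity residual: grad f(x) + sum_i lambda_i a_i = (-1, 1)
  -> stationarity FAILS
Primal feasibility (all g_i <= 0): OK
Dual feasibility (all lambda_i >= 0): OK
Complementary slackness (lambda_i * g_i(x) = 0 for all i): OK

Verdict: the first failing condition is stationarity -> stat.

stat


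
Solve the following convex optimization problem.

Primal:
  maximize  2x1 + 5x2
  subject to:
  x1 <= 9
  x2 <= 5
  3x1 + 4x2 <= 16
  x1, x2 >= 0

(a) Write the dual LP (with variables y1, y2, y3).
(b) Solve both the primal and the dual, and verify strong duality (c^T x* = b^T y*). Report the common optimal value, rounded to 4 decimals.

The standard primal-dual pair for 'max c^T x s.t. A x <= b, x >= 0' is:
  Dual:  min b^T y  s.t.  A^T y >= c,  y >= 0.

So the dual LP is:
  minimize  9y1 + 5y2 + 16y3
  subject to:
    y1 + 3y3 >= 2
    y2 + 4y3 >= 5
    y1, y2, y3 >= 0

Solving the primal: x* = (0, 4).
  primal value c^T x* = 20.
Solving the dual: y* = (0, 0, 1.25).
  dual value b^T y* = 20.
Strong duality: c^T x* = b^T y*. Confirmed.

20


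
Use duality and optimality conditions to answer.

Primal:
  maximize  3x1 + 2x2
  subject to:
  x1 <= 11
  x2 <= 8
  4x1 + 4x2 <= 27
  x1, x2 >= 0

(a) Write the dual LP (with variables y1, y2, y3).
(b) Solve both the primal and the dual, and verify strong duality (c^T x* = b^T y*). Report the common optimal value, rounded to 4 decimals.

The standard primal-dual pair for 'max c^T x s.t. A x <= b, x >= 0' is:
  Dual:  min b^T y  s.t.  A^T y >= c,  y >= 0.

So the dual LP is:
  minimize  11y1 + 8y2 + 27y3
  subject to:
    y1 + 4y3 >= 3
    y2 + 4y3 >= 2
    y1, y2, y3 >= 0

Solving the primal: x* = (6.75, 0).
  primal value c^T x* = 20.25.
Solving the dual: y* = (0, 0, 0.75).
  dual value b^T y* = 20.25.
Strong duality: c^T x* = b^T y*. Confirmed.

20.25


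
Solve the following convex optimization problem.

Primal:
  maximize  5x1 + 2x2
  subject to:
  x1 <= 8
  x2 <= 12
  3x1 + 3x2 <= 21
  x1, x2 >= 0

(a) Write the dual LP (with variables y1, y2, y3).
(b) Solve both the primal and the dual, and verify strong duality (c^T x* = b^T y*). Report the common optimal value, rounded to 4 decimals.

The standard primal-dual pair for 'max c^T x s.t. A x <= b, x >= 0' is:
  Dual:  min b^T y  s.t.  A^T y >= c,  y >= 0.

So the dual LP is:
  minimize  8y1 + 12y2 + 21y3
  subject to:
    y1 + 3y3 >= 5
    y2 + 3y3 >= 2
    y1, y2, y3 >= 0

Solving the primal: x* = (7, 0).
  primal value c^T x* = 35.
Solving the dual: y* = (0, 0, 1.6667).
  dual value b^T y* = 35.
Strong duality: c^T x* = b^T y*. Confirmed.

35


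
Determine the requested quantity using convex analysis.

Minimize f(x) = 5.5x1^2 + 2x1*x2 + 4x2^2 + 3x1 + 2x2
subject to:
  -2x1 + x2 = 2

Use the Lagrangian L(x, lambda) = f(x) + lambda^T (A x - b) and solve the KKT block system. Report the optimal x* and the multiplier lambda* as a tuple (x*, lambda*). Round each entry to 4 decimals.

Form the Lagrangian:
  L(x, lambda) = (1/2) x^T Q x + c^T x + lambda^T (A x - b)
Stationarity (grad_x L = 0): Q x + c + A^T lambda = 0.
Primal feasibility: A x = b.

This gives the KKT block system:
  [ Q   A^T ] [ x     ]   [-c ]
  [ A    0  ] [ lambda ] = [ b ]

Solving the linear system:
  x*      = (-0.8431, 0.3137)
  lambda* = (-2.8235)
  f(x*)   = 1.8725

x* = (-0.8431, 0.3137), lambda* = (-2.8235)


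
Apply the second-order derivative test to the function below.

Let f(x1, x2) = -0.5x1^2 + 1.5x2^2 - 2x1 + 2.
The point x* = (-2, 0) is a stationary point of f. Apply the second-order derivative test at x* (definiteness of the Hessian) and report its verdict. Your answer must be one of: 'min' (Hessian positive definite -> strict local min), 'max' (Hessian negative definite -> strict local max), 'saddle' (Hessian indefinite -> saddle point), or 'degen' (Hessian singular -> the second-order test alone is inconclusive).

Compute the Hessian H = grad^2 f:
  H = [[-1, 0], [0, 3]]
Verify stationarity: grad f(x*) = H x* + g = (0, 0).
Eigenvalues of H: -1, 3.
Eigenvalues have mixed signs, so H is indefinite -> x* is a saddle point.

saddle


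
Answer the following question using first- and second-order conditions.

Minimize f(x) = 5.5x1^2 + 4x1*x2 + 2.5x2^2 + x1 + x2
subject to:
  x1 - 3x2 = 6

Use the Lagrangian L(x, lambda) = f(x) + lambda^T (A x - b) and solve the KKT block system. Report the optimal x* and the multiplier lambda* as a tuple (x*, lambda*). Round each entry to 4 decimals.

Form the Lagrangian:
  L(x, lambda) = (1/2) x^T Q x + c^T x + lambda^T (A x - b)
Stationarity (grad_x L = 0): Q x + c + A^T lambda = 0.
Primal feasibility: A x = b.

This gives the KKT block system:
  [ Q   A^T ] [ x     ]   [-c ]
  [ A    0  ] [ lambda ] = [ b ]

Solving the linear system:
  x*      = (0.7031, -1.7656)
  lambda* = (-1.6719)
  f(x*)   = 4.4844

x* = (0.7031, -1.7656), lambda* = (-1.6719)


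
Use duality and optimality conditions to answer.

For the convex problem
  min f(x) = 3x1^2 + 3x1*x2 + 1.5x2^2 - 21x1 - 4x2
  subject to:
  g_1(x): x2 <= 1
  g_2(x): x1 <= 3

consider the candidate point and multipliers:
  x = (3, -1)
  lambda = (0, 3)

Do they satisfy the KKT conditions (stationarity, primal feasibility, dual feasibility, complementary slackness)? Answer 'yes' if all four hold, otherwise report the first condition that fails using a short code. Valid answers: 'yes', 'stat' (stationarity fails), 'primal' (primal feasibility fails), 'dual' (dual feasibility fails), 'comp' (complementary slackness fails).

Gradient of f: grad f(x) = Q x + c = (-6, 2)
Constraint values g_i(x) = a_i^T x - b_i:
  g_1((3, -1)) = -2
  g_2((3, -1)) = 0
Stationarity residual: grad f(x) + sum_i lambda_i a_i = (-3, 2)
  -> stationarity FAILS
Primal feasibility (all g_i <= 0): OK
Dual feasibility (all lambda_i >= 0): OK
Complementary slackness (lambda_i * g_i(x) = 0 for all i): OK

Verdict: the first failing condition is stationarity -> stat.

stat


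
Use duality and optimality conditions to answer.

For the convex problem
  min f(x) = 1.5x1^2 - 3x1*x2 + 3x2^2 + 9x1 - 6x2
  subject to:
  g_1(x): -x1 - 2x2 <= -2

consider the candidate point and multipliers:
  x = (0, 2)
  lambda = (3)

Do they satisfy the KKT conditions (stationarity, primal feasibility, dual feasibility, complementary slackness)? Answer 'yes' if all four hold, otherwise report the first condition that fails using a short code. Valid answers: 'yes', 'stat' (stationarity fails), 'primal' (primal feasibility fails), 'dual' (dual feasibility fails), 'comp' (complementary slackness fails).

Gradient of f: grad f(x) = Q x + c = (3, 6)
Constraint values g_i(x) = a_i^T x - b_i:
  g_1((0, 2)) = -2
Stationarity residual: grad f(x) + sum_i lambda_i a_i = (0, 0)
  -> stationarity OK
Primal feasibility (all g_i <= 0): OK
Dual feasibility (all lambda_i >= 0): OK
Complementary slackness (lambda_i * g_i(x) = 0 for all i): FAILS

Verdict: the first failing condition is complementary_slackness -> comp.

comp


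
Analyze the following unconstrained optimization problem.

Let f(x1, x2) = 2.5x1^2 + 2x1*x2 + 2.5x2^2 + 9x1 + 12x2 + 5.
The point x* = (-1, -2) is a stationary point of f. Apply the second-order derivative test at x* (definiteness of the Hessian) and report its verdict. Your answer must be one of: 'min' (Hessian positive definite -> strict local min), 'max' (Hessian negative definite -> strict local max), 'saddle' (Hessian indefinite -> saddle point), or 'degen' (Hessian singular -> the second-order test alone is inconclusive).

Compute the Hessian H = grad^2 f:
  H = [[5, 2], [2, 5]]
Verify stationarity: grad f(x*) = H x* + g = (0, 0).
Eigenvalues of H: 3, 7.
Both eigenvalues > 0, so H is positive definite -> x* is a strict local min.

min


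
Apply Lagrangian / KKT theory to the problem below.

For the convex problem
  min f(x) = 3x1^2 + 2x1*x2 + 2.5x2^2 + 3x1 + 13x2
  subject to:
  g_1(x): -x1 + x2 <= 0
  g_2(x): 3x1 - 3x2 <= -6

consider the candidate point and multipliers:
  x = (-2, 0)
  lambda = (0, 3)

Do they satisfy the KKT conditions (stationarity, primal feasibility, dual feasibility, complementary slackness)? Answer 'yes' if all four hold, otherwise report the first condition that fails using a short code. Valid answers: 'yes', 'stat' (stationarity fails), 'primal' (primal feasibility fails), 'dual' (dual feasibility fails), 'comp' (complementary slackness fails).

Gradient of f: grad f(x) = Q x + c = (-9, 9)
Constraint values g_i(x) = a_i^T x - b_i:
  g_1((-2, 0)) = 2
  g_2((-2, 0)) = 0
Stationarity residual: grad f(x) + sum_i lambda_i a_i = (0, 0)
  -> stationarity OK
Primal feasibility (all g_i <= 0): FAILS
Dual feasibility (all lambda_i >= 0): OK
Complementary slackness (lambda_i * g_i(x) = 0 for all i): OK

Verdict: the first failing condition is primal_feasibility -> primal.

primal


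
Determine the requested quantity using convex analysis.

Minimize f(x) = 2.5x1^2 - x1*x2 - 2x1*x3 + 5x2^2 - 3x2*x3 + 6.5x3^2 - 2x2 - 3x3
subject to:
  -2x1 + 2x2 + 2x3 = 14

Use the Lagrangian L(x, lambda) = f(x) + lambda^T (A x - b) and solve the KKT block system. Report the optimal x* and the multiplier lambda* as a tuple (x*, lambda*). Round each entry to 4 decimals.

Form the Lagrangian:
  L(x, lambda) = (1/2) x^T Q x + c^T x + lambda^T (A x - b)
Stationarity (grad_x L = 0): Q x + c + A^T lambda = 0.
Primal feasibility: A x = b.

This gives the KKT block system:
  [ Q   A^T ] [ x     ]   [-c ]
  [ A    0  ] [ lambda ] = [ b ]

Solving the linear system:
  x*      = (-2.6575, 2.453, 1.8895)
  lambda* = (-9.7597)
  f(x*)   = 63.0304

x* = (-2.6575, 2.453, 1.8895), lambda* = (-9.7597)


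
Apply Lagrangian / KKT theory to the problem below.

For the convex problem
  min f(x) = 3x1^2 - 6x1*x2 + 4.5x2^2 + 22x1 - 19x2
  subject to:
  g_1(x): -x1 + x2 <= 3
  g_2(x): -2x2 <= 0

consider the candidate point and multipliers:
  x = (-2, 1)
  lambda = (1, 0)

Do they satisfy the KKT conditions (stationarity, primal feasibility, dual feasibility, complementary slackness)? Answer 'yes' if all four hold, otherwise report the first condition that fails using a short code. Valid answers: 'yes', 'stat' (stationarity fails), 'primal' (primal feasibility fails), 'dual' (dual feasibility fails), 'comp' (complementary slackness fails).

Gradient of f: grad f(x) = Q x + c = (4, 2)
Constraint values g_i(x) = a_i^T x - b_i:
  g_1((-2, 1)) = 0
  g_2((-2, 1)) = -2
Stationarity residual: grad f(x) + sum_i lambda_i a_i = (3, 3)
  -> stationarity FAILS
Primal feasibility (all g_i <= 0): OK
Dual feasibility (all lambda_i >= 0): OK
Complementary slackness (lambda_i * g_i(x) = 0 for all i): OK

Verdict: the first failing condition is stationarity -> stat.

stat


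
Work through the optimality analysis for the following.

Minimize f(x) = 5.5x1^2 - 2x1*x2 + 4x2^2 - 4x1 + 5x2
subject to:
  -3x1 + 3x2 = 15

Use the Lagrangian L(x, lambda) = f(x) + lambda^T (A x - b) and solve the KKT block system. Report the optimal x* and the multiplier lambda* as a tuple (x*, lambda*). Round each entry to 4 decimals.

Form the Lagrangian:
  L(x, lambda) = (1/2) x^T Q x + c^T x + lambda^T (A x - b)
Stationarity (grad_x L = 0): Q x + c + A^T lambda = 0.
Primal feasibility: A x = b.

This gives the KKT block system:
  [ Q   A^T ] [ x     ]   [-c ]
  [ A    0  ] [ lambda ] = [ b ]

Solving the linear system:
  x*      = (-2.0667, 2.9333)
  lambda* = (-10.8667)
  f(x*)   = 92.9667

x* = (-2.0667, 2.9333), lambda* = (-10.8667)


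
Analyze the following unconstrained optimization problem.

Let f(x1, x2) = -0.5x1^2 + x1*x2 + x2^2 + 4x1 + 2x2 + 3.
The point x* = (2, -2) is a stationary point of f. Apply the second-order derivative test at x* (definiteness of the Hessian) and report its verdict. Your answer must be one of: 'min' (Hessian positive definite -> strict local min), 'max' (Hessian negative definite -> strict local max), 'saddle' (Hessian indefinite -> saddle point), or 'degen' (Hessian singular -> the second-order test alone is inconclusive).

Compute the Hessian H = grad^2 f:
  H = [[-1, 1], [1, 2]]
Verify stationarity: grad f(x*) = H x* + g = (0, 0).
Eigenvalues of H: -1.3028, 2.3028.
Eigenvalues have mixed signs, so H is indefinite -> x* is a saddle point.

saddle


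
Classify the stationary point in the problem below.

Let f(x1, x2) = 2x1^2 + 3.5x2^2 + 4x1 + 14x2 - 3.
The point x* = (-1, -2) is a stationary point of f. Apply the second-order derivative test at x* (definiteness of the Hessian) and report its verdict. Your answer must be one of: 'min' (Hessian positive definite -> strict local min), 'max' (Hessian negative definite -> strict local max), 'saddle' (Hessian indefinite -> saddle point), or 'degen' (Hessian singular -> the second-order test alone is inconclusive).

Compute the Hessian H = grad^2 f:
  H = [[4, 0], [0, 7]]
Verify stationarity: grad f(x*) = H x* + g = (0, 0).
Eigenvalues of H: 4, 7.
Both eigenvalues > 0, so H is positive definite -> x* is a strict local min.

min


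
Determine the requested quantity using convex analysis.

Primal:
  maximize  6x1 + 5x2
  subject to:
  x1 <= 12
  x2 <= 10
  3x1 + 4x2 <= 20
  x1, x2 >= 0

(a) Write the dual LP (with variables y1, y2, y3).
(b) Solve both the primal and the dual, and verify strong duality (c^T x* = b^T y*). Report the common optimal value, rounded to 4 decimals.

The standard primal-dual pair for 'max c^T x s.t. A x <= b, x >= 0' is:
  Dual:  min b^T y  s.t.  A^T y >= c,  y >= 0.

So the dual LP is:
  minimize  12y1 + 10y2 + 20y3
  subject to:
    y1 + 3y3 >= 6
    y2 + 4y3 >= 5
    y1, y2, y3 >= 0

Solving the primal: x* = (6.6667, 0).
  primal value c^T x* = 40.
Solving the dual: y* = (0, 0, 2).
  dual value b^T y* = 40.
Strong duality: c^T x* = b^T y*. Confirmed.

40


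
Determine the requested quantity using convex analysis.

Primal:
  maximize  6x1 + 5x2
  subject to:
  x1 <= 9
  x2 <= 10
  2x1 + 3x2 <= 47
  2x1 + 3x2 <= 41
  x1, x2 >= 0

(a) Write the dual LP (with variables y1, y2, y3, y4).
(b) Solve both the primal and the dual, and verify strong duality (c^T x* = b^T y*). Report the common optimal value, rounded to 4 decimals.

The standard primal-dual pair for 'max c^T x s.t. A x <= b, x >= 0' is:
  Dual:  min b^T y  s.t.  A^T y >= c,  y >= 0.

So the dual LP is:
  minimize  9y1 + 10y2 + 47y3 + 41y4
  subject to:
    y1 + 2y3 + 2y4 >= 6
    y2 + 3y3 + 3y4 >= 5
    y1, y2, y3, y4 >= 0

Solving the primal: x* = (9, 7.6667).
  primal value c^T x* = 92.3333.
Solving the dual: y* = (2.6667, 0, 0, 1.6667).
  dual value b^T y* = 92.3333.
Strong duality: c^T x* = b^T y*. Confirmed.

92.3333


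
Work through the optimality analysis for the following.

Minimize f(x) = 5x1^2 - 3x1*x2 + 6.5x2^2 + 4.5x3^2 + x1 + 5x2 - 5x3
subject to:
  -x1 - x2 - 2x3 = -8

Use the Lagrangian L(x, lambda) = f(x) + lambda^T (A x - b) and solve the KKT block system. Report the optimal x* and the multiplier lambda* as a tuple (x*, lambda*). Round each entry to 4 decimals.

Form the Lagrangian:
  L(x, lambda) = (1/2) x^T Q x + c^T x + lambda^T (A x - b)
Stationarity (grad_x L = 0): Q x + c + A^T lambda = 0.
Primal feasibility: A x = b.

This gives the KKT block system:
  [ Q   A^T ] [ x     ]   [-c ]
  [ A    0  ] [ lambda ] = [ b ]

Solving the linear system:
  x*      = (1.2295, 0.749, 3.0107)
  lambda* = (11.0483)
  f(x*)   = 39.1537

x* = (1.2295, 0.749, 3.0107), lambda* = (11.0483)


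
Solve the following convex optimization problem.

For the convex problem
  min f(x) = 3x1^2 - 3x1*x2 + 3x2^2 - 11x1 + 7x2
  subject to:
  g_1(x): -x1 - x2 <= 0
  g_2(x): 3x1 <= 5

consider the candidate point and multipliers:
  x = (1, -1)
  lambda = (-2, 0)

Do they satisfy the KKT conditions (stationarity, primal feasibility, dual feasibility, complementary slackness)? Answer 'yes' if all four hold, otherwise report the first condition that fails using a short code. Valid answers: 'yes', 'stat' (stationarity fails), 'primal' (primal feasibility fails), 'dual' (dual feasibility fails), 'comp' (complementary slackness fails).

Gradient of f: grad f(x) = Q x + c = (-2, -2)
Constraint values g_i(x) = a_i^T x - b_i:
  g_1((1, -1)) = 0
  g_2((1, -1)) = -2
Stationarity residual: grad f(x) + sum_i lambda_i a_i = (0, 0)
  -> stationarity OK
Primal feasibility (all g_i <= 0): OK
Dual feasibility (all lambda_i >= 0): FAILS
Complementary slackness (lambda_i * g_i(x) = 0 for all i): OK

Verdict: the first failing condition is dual_feasibility -> dual.

dual


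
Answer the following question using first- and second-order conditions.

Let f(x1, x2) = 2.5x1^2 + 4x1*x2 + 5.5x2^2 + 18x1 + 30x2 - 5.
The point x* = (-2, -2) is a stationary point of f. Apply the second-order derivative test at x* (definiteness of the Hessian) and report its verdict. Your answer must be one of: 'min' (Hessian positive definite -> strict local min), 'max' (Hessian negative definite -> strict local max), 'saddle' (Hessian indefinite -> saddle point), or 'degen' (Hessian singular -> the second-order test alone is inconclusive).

Compute the Hessian H = grad^2 f:
  H = [[5, 4], [4, 11]]
Verify stationarity: grad f(x*) = H x* + g = (0, 0).
Eigenvalues of H: 3, 13.
Both eigenvalues > 0, so H is positive definite -> x* is a strict local min.

min


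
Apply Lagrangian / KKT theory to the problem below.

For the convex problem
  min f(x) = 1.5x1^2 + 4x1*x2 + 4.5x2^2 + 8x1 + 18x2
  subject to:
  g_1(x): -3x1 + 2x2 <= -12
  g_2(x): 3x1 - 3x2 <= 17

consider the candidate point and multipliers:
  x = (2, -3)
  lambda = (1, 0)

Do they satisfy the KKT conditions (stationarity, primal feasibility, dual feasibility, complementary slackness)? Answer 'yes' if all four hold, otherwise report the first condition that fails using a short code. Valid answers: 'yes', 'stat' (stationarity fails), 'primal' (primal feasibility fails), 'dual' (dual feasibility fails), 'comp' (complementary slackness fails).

Gradient of f: grad f(x) = Q x + c = (2, -1)
Constraint values g_i(x) = a_i^T x - b_i:
  g_1((2, -3)) = 0
  g_2((2, -3)) = -2
Stationarity residual: grad f(x) + sum_i lambda_i a_i = (-1, 1)
  -> stationarity FAILS
Primal feasibility (all g_i <= 0): OK
Dual feasibility (all lambda_i >= 0): OK
Complementary slackness (lambda_i * g_i(x) = 0 for all i): OK

Verdict: the first failing condition is stationarity -> stat.

stat


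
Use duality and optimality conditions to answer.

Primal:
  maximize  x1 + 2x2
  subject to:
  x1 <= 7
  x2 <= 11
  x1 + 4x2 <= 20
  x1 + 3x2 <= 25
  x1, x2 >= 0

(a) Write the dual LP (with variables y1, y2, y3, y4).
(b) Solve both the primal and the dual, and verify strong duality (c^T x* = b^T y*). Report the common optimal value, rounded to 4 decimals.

The standard primal-dual pair for 'max c^T x s.t. A x <= b, x >= 0' is:
  Dual:  min b^T y  s.t.  A^T y >= c,  y >= 0.

So the dual LP is:
  minimize  7y1 + 11y2 + 20y3 + 25y4
  subject to:
    y1 + y3 + y4 >= 1
    y2 + 4y3 + 3y4 >= 2
    y1, y2, y3, y4 >= 0

Solving the primal: x* = (7, 3.25).
  primal value c^T x* = 13.5.
Solving the dual: y* = (0.5, 0, 0.5, 0).
  dual value b^T y* = 13.5.
Strong duality: c^T x* = b^T y*. Confirmed.

13.5


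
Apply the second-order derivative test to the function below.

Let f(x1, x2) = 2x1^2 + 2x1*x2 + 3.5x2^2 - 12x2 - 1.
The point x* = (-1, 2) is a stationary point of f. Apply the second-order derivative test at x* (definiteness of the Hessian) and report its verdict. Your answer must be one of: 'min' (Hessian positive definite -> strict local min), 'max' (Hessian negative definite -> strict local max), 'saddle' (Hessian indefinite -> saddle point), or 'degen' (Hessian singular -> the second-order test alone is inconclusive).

Compute the Hessian H = grad^2 f:
  H = [[4, 2], [2, 7]]
Verify stationarity: grad f(x*) = H x* + g = (0, 0).
Eigenvalues of H: 3, 8.
Both eigenvalues > 0, so H is positive definite -> x* is a strict local min.

min


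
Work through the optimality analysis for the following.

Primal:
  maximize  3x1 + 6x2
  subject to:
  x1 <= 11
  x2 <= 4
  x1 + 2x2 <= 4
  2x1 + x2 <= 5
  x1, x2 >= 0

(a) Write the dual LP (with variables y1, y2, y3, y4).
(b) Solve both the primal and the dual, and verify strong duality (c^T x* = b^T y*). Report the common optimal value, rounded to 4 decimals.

The standard primal-dual pair for 'max c^T x s.t. A x <= b, x >= 0' is:
  Dual:  min b^T y  s.t.  A^T y >= c,  y >= 0.

So the dual LP is:
  minimize  11y1 + 4y2 + 4y3 + 5y4
  subject to:
    y1 + y3 + 2y4 >= 3
    y2 + 2y3 + y4 >= 6
    y1, y2, y3, y4 >= 0

Solving the primal: x* = (2, 1).
  primal value c^T x* = 12.
Solving the dual: y* = (0, 0, 3, 0).
  dual value b^T y* = 12.
Strong duality: c^T x* = b^T y*. Confirmed.

12


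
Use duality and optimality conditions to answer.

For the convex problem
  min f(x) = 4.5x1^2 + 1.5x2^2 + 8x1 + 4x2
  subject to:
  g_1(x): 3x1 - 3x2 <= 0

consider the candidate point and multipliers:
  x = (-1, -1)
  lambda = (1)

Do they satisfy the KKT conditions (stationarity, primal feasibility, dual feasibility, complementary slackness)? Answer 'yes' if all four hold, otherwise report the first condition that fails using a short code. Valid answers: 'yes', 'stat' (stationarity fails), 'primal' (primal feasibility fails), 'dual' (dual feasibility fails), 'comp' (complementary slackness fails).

Gradient of f: grad f(x) = Q x + c = (-1, 1)
Constraint values g_i(x) = a_i^T x - b_i:
  g_1((-1, -1)) = 0
Stationarity residual: grad f(x) + sum_i lambda_i a_i = (2, -2)
  -> stationarity FAILS
Primal feasibility (all g_i <= 0): OK
Dual feasibility (all lambda_i >= 0): OK
Complementary slackness (lambda_i * g_i(x) = 0 for all i): OK

Verdict: the first failing condition is stationarity -> stat.

stat


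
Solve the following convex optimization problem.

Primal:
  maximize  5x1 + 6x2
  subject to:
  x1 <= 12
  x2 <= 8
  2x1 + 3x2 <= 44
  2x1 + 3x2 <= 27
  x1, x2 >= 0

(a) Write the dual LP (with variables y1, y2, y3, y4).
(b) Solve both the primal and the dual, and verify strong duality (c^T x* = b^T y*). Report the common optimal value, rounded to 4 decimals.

The standard primal-dual pair for 'max c^T x s.t. A x <= b, x >= 0' is:
  Dual:  min b^T y  s.t.  A^T y >= c,  y >= 0.

So the dual LP is:
  minimize  12y1 + 8y2 + 44y3 + 27y4
  subject to:
    y1 + 2y3 + 2y4 >= 5
    y2 + 3y3 + 3y4 >= 6
    y1, y2, y3, y4 >= 0

Solving the primal: x* = (12, 1).
  primal value c^T x* = 66.
Solving the dual: y* = (1, 0, 0, 2).
  dual value b^T y* = 66.
Strong duality: c^T x* = b^T y*. Confirmed.

66


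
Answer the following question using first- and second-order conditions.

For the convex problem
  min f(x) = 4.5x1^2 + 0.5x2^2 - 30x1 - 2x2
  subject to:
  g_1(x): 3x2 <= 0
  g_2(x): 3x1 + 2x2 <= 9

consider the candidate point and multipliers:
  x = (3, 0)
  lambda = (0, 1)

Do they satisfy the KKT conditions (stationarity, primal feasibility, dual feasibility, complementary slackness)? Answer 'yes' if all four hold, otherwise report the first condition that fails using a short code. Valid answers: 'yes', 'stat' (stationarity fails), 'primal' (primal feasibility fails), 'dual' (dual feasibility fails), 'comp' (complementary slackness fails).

Gradient of f: grad f(x) = Q x + c = (-3, -2)
Constraint values g_i(x) = a_i^T x - b_i:
  g_1((3, 0)) = 0
  g_2((3, 0)) = 0
Stationarity residual: grad f(x) + sum_i lambda_i a_i = (0, 0)
  -> stationarity OK
Primal feasibility (all g_i <= 0): OK
Dual feasibility (all lambda_i >= 0): OK
Complementary slackness (lambda_i * g_i(x) = 0 for all i): OK

Verdict: yes, KKT holds.

yes


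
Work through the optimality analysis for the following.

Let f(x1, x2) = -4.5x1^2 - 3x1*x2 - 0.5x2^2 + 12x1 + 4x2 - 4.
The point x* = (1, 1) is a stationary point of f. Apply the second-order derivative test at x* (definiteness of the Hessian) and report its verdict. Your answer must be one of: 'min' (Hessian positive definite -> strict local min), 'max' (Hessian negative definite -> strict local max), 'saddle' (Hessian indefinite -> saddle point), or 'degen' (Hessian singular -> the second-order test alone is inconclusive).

Compute the Hessian H = grad^2 f:
  H = [[-9, -3], [-3, -1]]
Verify stationarity: grad f(x*) = H x* + g = (0, 0).
Eigenvalues of H: -10, 0.
H has a zero eigenvalue (singular; negative semidefinite but not definite), so H is neither positive definite, negative definite, nor indefinite. The second-order test alone is inconclusive -> degen.
(Indeed, f is constant along the null direction of H through x*, so x* is not a strict local extremum.)

degen


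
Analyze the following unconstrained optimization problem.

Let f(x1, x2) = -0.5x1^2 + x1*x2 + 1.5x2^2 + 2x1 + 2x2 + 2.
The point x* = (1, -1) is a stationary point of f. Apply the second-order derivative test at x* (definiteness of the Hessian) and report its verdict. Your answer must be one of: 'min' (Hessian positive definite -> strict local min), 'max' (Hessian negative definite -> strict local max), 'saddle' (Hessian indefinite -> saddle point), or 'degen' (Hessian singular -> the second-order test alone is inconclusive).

Compute the Hessian H = grad^2 f:
  H = [[-1, 1], [1, 3]]
Verify stationarity: grad f(x*) = H x* + g = (0, 0).
Eigenvalues of H: -1.2361, 3.2361.
Eigenvalues have mixed signs, so H is indefinite -> x* is a saddle point.

saddle
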